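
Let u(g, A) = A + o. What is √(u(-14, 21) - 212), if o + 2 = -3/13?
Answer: 4*I*√2041/13 ≈ 13.901*I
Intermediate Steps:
o = -29/13 (o = -2 - 3/13 = -29/13 ≈ -2.2308)
u(g, A) = -29/13 + A (u(g, A) = A - 29/13 = -29/13 + A)
√(u(-14, 21) - 212) = √((-29/13 + 21) - 212) = √(244/13 - 212) = √(-2512/13) = 4*I*√2041/13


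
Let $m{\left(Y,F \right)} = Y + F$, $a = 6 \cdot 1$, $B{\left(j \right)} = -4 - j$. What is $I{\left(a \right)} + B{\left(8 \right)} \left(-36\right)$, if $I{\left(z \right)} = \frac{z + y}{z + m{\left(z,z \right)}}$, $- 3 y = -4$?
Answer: $\frac{11675}{27} \approx 432.41$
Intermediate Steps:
$a = 6$
$y = \frac{4}{3}$ ($y = \left(- \frac{1}{3}\right) \left(-4\right) = \frac{4}{3} \approx 1.3333$)
$m{\left(Y,F \right)} = F + Y$
$I{\left(z \right)} = \frac{\frac{4}{3} + z}{3 z}$ ($I{\left(z \right)} = \frac{z + \frac{4}{3}}{z + \left(z + z\right)} = \frac{\frac{4}{3} + z}{z + 2 z} = \frac{\frac{4}{3} + z}{3 z}$)
$I{\left(a \right)} + B{\left(8 \right)} \left(-36\right) = \frac{4 + 3 \cdot 6}{9 \cdot 6} + \left(-4 - 8\right) \left(-36\right) = \frac{1}{9} \cdot \frac{1}{6} \left(4 + 18\right) + \left(-4 - 8\right) \left(-36\right) = \frac{1}{9} \cdot \frac{1}{6} \cdot 22 - -432 = \frac{11}{27} + 432 = \frac{11675}{27}$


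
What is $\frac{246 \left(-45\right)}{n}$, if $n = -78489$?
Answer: $\frac{410}{2907} \approx 0.14104$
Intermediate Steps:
$\frac{246 \left(-45\right)}{n} = \frac{246 \left(-45\right)}{-78489} = \left(-11070\right) \left(- \frac{1}{78489}\right) = \frac{410}{2907}$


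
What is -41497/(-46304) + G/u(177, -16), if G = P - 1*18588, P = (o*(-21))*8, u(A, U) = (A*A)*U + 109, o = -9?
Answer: 21587116139/23205481120 ≈ 0.93026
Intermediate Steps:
u(A, U) = 109 + U*A² (u(A, U) = A²*U + 109 = U*A² + 109 = 109 + U*A²)
P = 1512 (P = -9*(-21)*8 = 189*8 = 1512)
G = -17076 (G = 1512 - 1*18588 = 1512 - 18588 = -17076)
-41497/(-46304) + G/u(177, -16) = -41497/(-46304) - 17076/(109 - 16*177²) = -41497*(-1/46304) - 17076/(109 - 16*31329) = 41497/46304 - 17076/(109 - 501264) = 41497/46304 - 17076/(-501155) = 41497/46304 - 17076*(-1/501155) = 41497/46304 + 17076/501155 = 21587116139/23205481120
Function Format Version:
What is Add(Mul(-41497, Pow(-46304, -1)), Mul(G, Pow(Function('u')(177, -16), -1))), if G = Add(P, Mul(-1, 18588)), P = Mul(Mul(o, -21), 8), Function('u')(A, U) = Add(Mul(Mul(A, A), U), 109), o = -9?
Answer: Rational(21587116139, 23205481120) ≈ 0.93026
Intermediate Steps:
Function('u')(A, U) = Add(109, Mul(U, Pow(A, 2))) (Function('u')(A, U) = Add(Mul(Pow(A, 2), U), 109) = Add(Mul(U, Pow(A, 2)), 109) = Add(109, Mul(U, Pow(A, 2))))
P = 1512 (P = Mul(Mul(-9, -21), 8) = Mul(189, 8) = 1512)
G = -17076 (G = Add(1512, Mul(-1, 18588)) = Add(1512, -18588) = -17076)
Add(Mul(-41497, Pow(-46304, -1)), Mul(G, Pow(Function('u')(177, -16), -1))) = Add(Mul(-41497, Pow(-46304, -1)), Mul(-17076, Pow(Add(109, Mul(-16, Pow(177, 2))), -1))) = Add(Mul(-41497, Rational(-1, 46304)), Mul(-17076, Pow(Add(109, Mul(-16, 31329)), -1))) = Add(Rational(41497, 46304), Mul(-17076, Pow(Add(109, -501264), -1))) = Add(Rational(41497, 46304), Mul(-17076, Pow(-501155, -1))) = Add(Rational(41497, 46304), Mul(-17076, Rational(-1, 501155))) = Add(Rational(41497, 46304), Rational(17076, 501155)) = Rational(21587116139, 23205481120)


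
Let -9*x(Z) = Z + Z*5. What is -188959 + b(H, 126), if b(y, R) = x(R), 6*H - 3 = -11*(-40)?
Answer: -189043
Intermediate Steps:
x(Z) = -2*Z/3 (x(Z) = -(Z + Z*5)/9 = -(Z + 5*Z)/9 = -2*Z/3)
H = 443/6 (H = ½ + (-11*(-40))/6 = ½ + (⅙)*440 = ½ + 220/3 = 443/6 ≈ 73.833)
b(y, R) = -2*R/3
-188959 + b(H, 126) = -188959 - ⅔*126 = -188959 - 84 = -189043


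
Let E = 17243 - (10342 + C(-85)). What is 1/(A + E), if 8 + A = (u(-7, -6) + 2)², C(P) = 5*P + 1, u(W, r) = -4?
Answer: 1/7321 ≈ 0.00013659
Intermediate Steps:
C(P) = 1 + 5*P
E = 7325 (E = 17243 - (10342 + (1 + 5*(-85))) = 17243 - (10342 + (1 - 425)) = 17243 - (10342 - 424) = 17243 - 1*9918 = 17243 - 9918 = 7325)
A = -4 (A = -8 + (-4 + 2)² = -8 + (-2)² = -8 + 4 = -4)
1/(A + E) = 1/(-4 + 7325) = 1/7321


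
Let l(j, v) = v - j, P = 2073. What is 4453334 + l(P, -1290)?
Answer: 4449971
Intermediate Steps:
4453334 + l(P, -1290) = 4453334 + (-1290 - 1*2073) = 4453334 + (-1290 - 2073) = 4453334 - 3363 = 4449971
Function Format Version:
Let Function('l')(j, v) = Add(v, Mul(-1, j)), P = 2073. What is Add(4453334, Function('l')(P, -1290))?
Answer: 4449971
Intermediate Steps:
Add(4453334, Function('l')(P, -1290)) = Add(4453334, Add(-1290, Mul(-1, 2073))) = Add(4453334, Add(-1290, -2073)) = Add(4453334, -3363) = 4449971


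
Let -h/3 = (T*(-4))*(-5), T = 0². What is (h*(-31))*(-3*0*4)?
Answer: 0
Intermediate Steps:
T = 0
h = 0 (h = -3*0*(-4)*(-5) = -0*(-5) = -3*0 = 0)
(h*(-31))*(-3*0*4) = (0*(-31))*(-3*0*4) = 0*(0*4) = 0*0 = 0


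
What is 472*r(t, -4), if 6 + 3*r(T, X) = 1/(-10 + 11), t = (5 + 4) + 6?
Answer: -2360/3 ≈ -786.67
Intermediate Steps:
t = 15 (t = 9 + 6 = 15)
r(T, X) = -5/3 (r(T, X) = -2 + 1/(3*(-10 + 11)) = -2 + (⅓)/1 = -2 + (⅓)*1 = -2 + ⅓ = -5/3)
472*r(t, -4) = 472*(-5/3) = -2360/3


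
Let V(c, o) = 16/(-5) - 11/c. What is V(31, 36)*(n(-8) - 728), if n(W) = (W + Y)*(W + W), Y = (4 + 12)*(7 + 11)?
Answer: 92568/5 ≈ 18514.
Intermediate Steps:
Y = 288 (Y = 16*18 = 288)
n(W) = 2*W*(288 + W) (n(W) = (W + 288)*(W + W) = (288 + W)*(2*W) = 2*W*(288 + W))
V(c, o) = -16/5 - 11/c (V(c, o) = 16*(-⅕) - 11/c = -16/5 - 11/c)
V(31, 36)*(n(-8) - 728) = (-16/5 - 11/31)*(2*(-8)*(288 - 8) - 728) = (-16/5 - 11*1/31)*(2*(-8)*280 - 728) = (-16/5 - 11/31)*(-4480 - 728) = -551/155*(-5208) = 92568/5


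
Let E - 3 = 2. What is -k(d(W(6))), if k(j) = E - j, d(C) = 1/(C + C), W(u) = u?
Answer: -59/12 ≈ -4.9167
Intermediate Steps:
E = 5 (E = 3 + 2 = 5)
d(C) = 1/(2*C)
k(j) = 5 - j
-k(d(W(6))) = -(5 - 1/(2*6)) = -(5 - 1*1/12) = -(5 - 1/12) = -1*59/12 = -59/12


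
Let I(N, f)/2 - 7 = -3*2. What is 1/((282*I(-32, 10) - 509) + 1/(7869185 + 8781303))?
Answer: 16650488/915776841 ≈ 0.018182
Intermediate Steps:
I(N, f) = 2 (I(N, f) = 14 + 2*(-3*2) = 14 + 2*(-6) = 14 - 12 = 2)
1/((282*I(-32, 10) - 509) + 1/(7869185 + 8781303)) = 1/((282*2 - 509) + 1/(7869185 + 8781303)) = 1/((564 - 509) + 1/16650488) = 1/(55 + 1/16650488) = 1/(915776841/16650488) = 16650488/915776841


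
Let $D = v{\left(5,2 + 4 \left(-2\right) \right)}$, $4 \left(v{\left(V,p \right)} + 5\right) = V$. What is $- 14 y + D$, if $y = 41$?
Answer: $- \frac{2311}{4} \approx -577.75$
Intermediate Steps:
$v{\left(V,p \right)} = -5 + \frac{V}{4}$
$D = - \frac{15}{4}$ ($D = -5 + \frac{1}{4} \cdot 5 = -5 + \frac{5}{4} = - \frac{15}{4} \approx -3.75$)
$- 14 y + D = \left(-14\right) 41 - \frac{15}{4} = -574 - \frac{15}{4} = - \frac{2311}{4}$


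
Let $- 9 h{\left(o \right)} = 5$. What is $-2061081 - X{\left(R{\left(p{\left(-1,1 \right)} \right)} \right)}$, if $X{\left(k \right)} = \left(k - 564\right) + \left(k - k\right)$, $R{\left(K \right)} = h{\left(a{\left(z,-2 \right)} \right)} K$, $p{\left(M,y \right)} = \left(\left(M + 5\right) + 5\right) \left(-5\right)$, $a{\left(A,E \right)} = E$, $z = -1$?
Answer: $-2060542$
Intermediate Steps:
$h{\left(o \right)} = - \frac{5}{9}$ ($h{\left(o \right)} = \left(- \frac{1}{9}\right) 5 = - \frac{5}{9}$)
$p{\left(M,y \right)} = -50 - 5 M$ ($p{\left(M,y \right)} = \left(\left(5 + M\right) + 5\right) \left(-5\right) = \left(10 + M\right) \left(-5\right) = -50 - 5 M$)
$R{\left(K \right)} = - \frac{5 K}{9}$
$X{\left(k \right)} = -564 + k$ ($X{\left(k \right)} = \left(-564 + k\right) + 0 = -564 + k$)
$-2061081 - X{\left(R{\left(p{\left(-1,1 \right)} \right)} \right)} = -2061081 - \left(-564 - \frac{5 \left(-50 - -5\right)}{9}\right) = -2061081 - \left(-564 - \frac{5 \left(-50 + 5\right)}{9}\right) = -2061081 - \left(-564 - -25\right) = -2061081 - \left(-564 + 25\right) = -2061081 - -539 = -2061081 + 539 = -2060542$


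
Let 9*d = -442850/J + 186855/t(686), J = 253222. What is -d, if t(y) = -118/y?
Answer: 8114672216990/67230441 ≈ 1.2070e+5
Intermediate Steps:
d = -8114672216990/67230441 (d = (-442850/253222 + 186855/((-118/686)))/9 = (-442850*1/253222 + 186855/((-118*1/686)))/9 = (-221425/126611 + 186855/(-59/343))/9 = (-221425/126611 + 186855*(-343/59))/9 = (-221425/126611 - 64091265/59)/9 = (⅑)*(-8114672216990/7470049) = -8114672216990/67230441 ≈ -1.2070e+5)
-d = -1*(-8114672216990/67230441) = 8114672216990/67230441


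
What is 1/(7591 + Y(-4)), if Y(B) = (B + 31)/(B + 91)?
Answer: 29/220148 ≈ 0.00013173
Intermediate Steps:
Y(B) = (31 + B)/(91 + B)
1/(7591 + Y(-4)) = 1/(7591 + (31 - 4)/(91 - 4)) = 1/(7591 + 27/87) = 1/(7591 + (1/87)*27) = 1/(7591 + 9/29) = 1/(220148/29) = 29/220148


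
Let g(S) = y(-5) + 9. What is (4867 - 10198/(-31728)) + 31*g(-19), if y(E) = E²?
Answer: 93935843/15864 ≈ 5921.3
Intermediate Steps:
g(S) = 34 (g(S) = (-5)² + 9 = 25 + 9 = 34)
(4867 - 10198/(-31728)) + 31*g(-19) = (4867 - 10198/(-31728)) + 31*34 = (4867 - 10198*(-1/31728)) + 1054 = (4867 + 5099/15864) + 1054 = 77215187/15864 + 1054 = 93935843/15864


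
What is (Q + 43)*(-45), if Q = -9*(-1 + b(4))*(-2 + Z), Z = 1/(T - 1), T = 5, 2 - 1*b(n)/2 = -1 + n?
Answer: 765/4 ≈ 191.25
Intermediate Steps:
b(n) = 6 - 2*n (b(n) = 4 - 2*(-1 + n) = 4 + (2 - 2*n) = 6 - 2*n)
Z = ¼ (Z = 1/(5 - 1) = 1/4 = ¼ ≈ 0.25000)
Q = -189/4 (Q = -9*(-1 + (6 - 2*4))*(-2 + ¼) = -9*(-1 + (6 - 8))*(-7)/4 = -9*(-1 - 2)*(-7)/4 = -(-27)*(-7)/4 = -9*21/4 = -189/4 ≈ -47.250)
(Q + 43)*(-45) = (-189/4 + 43)*(-45) = -17/4*(-45) = 765/4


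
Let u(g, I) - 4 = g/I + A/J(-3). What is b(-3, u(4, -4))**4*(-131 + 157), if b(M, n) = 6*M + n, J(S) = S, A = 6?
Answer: 2171546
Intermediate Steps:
u(g, I) = 2 + g/I (u(g, I) = 4 + (g/I + 6/(-3)) = 4 + (g/I + 6*(-1/3)) = 4 + (g/I - 2) = 4 + (-2 + g/I) = 2 + g/I)
b(M, n) = n + 6*M
b(-3, u(4, -4))**4*(-131 + 157) = ((2 + 4/(-4)) + 6*(-3))**4*(-131 + 157) = ((2 + 4*(-1/4)) - 18)**4*26 = ((2 - 1) - 18)**4*26 = (1 - 18)**4*26 = (-17)**4*26 = 83521*26 = 2171546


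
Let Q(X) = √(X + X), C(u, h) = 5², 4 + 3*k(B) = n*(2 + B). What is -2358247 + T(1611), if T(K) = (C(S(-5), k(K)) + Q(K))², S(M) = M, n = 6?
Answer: -2354400 + 150*√358 ≈ -2.3516e+6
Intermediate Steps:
k(B) = 8/3 + 2*B (k(B) = -4/3 + (6*(2 + B))/3 = -4/3 + (12 + 6*B)/3 = -4/3 + (4 + 2*B) = 8/3 + 2*B)
C(u, h) = 25
Q(X) = √2*√X (Q(X) = √(2*X) = √2*√X)
T(K) = (25 + √2*√K)²
-2358247 + T(1611) = -2358247 + (25 + √2*√1611)² = -2358247 + (25 + √2*(3*√179))² = -2358247 + (25 + 3*√358)²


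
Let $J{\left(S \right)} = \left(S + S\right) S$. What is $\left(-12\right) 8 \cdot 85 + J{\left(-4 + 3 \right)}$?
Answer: $-8158$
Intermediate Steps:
$J{\left(S \right)} = 2 S^{2}$ ($J{\left(S \right)} = 2 S S = 2 S^{2}$)
$\left(-12\right) 8 \cdot 85 + J{\left(-4 + 3 \right)} = \left(-12\right) 8 \cdot 85 + 2 \left(-4 + 3\right)^{2} = \left(-96\right) 85 + 2 \left(-1\right)^{2} = -8160 + 2 \cdot 1 = -8160 + 2 = -8158$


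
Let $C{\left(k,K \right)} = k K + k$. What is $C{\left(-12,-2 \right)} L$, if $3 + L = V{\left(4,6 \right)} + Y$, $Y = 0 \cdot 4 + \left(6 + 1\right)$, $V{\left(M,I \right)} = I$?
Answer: $120$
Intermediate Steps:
$Y = 7$ ($Y = 0 + 7 = 7$)
$C{\left(k,K \right)} = k + K k$ ($C{\left(k,K \right)} = K k + k = k + K k$)
$L = 10$ ($L = -3 + \left(6 + 7\right) = -3 + 13 = 10$)
$C{\left(-12,-2 \right)} L = - 12 \left(1 - 2\right) 10 = \left(-12\right) \left(-1\right) 10 = 12 \cdot 10 = 120$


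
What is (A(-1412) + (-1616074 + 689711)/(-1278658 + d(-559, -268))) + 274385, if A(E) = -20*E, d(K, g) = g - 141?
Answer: 387078577238/1279067 ≈ 3.0263e+5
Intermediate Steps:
d(K, g) = -141 + g
(A(-1412) + (-1616074 + 689711)/(-1278658 + d(-559, -268))) + 274385 = (-20*(-1412) + (-1616074 + 689711)/(-1278658 + (-141 - 268))) + 274385 = (28240 - 926363/(-1278658 - 409)) + 274385 = (28240 - 926363/(-1279067)) + 274385 = (28240 - 926363*(-1/1279067)) + 274385 = (28240 + 926363/1279067) + 274385 = 36121778443/1279067 + 274385 = 387078577238/1279067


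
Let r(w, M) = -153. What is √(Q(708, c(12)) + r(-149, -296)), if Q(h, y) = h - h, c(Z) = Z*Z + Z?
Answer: 3*I*√17 ≈ 12.369*I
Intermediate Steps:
c(Z) = Z + Z² (c(Z) = Z² + Z = Z + Z²)
Q(h, y) = 0
√(Q(708, c(12)) + r(-149, -296)) = √(0 - 153) = √(-153) = 3*I*√17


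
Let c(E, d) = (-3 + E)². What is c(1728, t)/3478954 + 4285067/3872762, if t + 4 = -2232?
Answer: 6607859601542/3368290212737 ≈ 1.9618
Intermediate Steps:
t = -2236 (t = -4 - 2232 = -2236)
c(1728, t)/3478954 + 4285067/3872762 = (-3 + 1728)²/3478954 + 4285067/3872762 = 1725²*(1/3478954) + 4285067*(1/3872762) = 2975625*(1/3478954) + 4285067/3872762 = 2975625/3478954 + 4285067/3872762 = 6607859601542/3368290212737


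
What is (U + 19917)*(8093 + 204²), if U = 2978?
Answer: 1138087555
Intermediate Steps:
(U + 19917)*(8093 + 204²) = (2978 + 19917)*(8093 + 204²) = 22895*(8093 + 41616) = 22895*49709 = 1138087555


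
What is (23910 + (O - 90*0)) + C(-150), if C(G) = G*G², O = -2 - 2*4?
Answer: -3351100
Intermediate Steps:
O = -10 (O = -2 - 8 = -10)
C(G) = G³
(23910 + (O - 90*0)) + C(-150) = (23910 + (-10 - 90*0)) + (-150)³ = (23910 + (-10 + 0)) - 3375000 = (23910 - 10) - 3375000 = 23900 - 3375000 = -3351100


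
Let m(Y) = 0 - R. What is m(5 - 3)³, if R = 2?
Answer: -8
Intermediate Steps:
m(Y) = -2 (m(Y) = 0 - 1*2 = 0 - 2 = -2)
m(5 - 3)³ = (-2)³ = -8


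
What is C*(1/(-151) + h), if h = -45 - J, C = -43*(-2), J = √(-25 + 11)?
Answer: -584456/151 - 86*I*√14 ≈ -3870.6 - 321.78*I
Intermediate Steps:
J = I*√14 (J = √(-14) = I*√14 ≈ 3.7417*I)
C = 86
h = -45 - I*√14 ≈ -45.0 - 3.7417*I
C*(1/(-151) + h) = 86*(1/(-151) + (-45 - I*√14)) = 86*(-1/151 + (-45 - I*√14)) = 86*(-6796/151 - I*√14) = -584456/151 - 86*I*√14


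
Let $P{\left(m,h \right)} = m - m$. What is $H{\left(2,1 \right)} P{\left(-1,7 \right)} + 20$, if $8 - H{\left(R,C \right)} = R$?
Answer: $20$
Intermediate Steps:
$H{\left(R,C \right)} = 8 - R$
$P{\left(m,h \right)} = 0$
$H{\left(2,1 \right)} P{\left(-1,7 \right)} + 20 = \left(8 - 2\right) 0 + 20 = 6 \cdot 0 + 20 = 0 + 20 = 20$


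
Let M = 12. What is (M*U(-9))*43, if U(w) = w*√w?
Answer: -13932*I ≈ -13932.0*I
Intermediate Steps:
U(w) = w^(3/2)
(M*U(-9))*43 = (12*(-9)^(3/2))*43 = (12*(-27*I))*43 = -324*I*43 = -13932*I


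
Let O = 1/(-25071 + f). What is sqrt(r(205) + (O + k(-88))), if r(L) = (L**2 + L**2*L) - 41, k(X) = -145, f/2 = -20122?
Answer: sqrt(36931034562987585)/65315 ≈ 2942.3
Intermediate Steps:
f = -40244 (f = 2*(-20122) = -40244)
O = -1/65315 (O = 1/(-25071 - 40244) = 1/(-65315) = -1/65315 ≈ -1.5310e-5)
r(L) = -41 + L**2 + L**3 (r(L) = (L**2 + L**3) - 41 = -41 + L**2 + L**3)
sqrt(r(205) + (O + k(-88))) = sqrt((-41 + 205**2 + 205**3) + (-1/65315 - 145)) = sqrt((-41 + 42025 + 8615125) - 9470676/65315) = sqrt(8657109 - 9470676/65315) = sqrt(565429603659/65315) = sqrt(36931034562987585)/65315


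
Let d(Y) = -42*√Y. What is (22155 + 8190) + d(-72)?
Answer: 30345 - 252*I*√2 ≈ 30345.0 - 356.38*I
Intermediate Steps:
(22155 + 8190) + d(-72) = (22155 + 8190) - 252*I*√2 = 30345 - 252*I*√2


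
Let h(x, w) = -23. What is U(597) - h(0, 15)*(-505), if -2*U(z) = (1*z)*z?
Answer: -379639/2 ≈ -1.8982e+5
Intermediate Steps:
U(z) = -z**2/2 (U(z) = -1*z*z/2 = -z*z/2 = -z**2/2)
U(597) - h(0, 15)*(-505) = -1/2*597**2 - (-23)*(-505) = -1/2*356409 - 1*11615 = -356409/2 - 11615 = -379639/2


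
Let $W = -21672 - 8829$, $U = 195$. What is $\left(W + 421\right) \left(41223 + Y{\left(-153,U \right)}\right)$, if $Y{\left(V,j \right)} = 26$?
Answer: $-1240769920$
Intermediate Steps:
$W = -30501$ ($W = -21672 - 8829 = -30501$)
$\left(W + 421\right) \left(41223 + Y{\left(-153,U \right)}\right) = \left(-30501 + 421\right) \left(41223 + 26\right) = \left(-30080\right) 41249 = -1240769920$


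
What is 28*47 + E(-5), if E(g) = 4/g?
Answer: 6576/5 ≈ 1315.2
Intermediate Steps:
28*47 + E(-5) = 28*47 + 4/(-5) = 1316 + 4*(-⅕) = 1316 - ⅘ = 6576/5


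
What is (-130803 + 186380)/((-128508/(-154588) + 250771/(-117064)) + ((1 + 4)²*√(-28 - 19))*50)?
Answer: -1491197621288826344361944/1503128771005986792496260681 - 1421946991513594413342160000*I*√47/1503128771005986792496260681 ≈ -0.00099206 - 6.4854*I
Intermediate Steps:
(-130803 + 186380)/((-128508/(-154588) + 250771/(-117064)) + ((1 + 4)²*√(-28 - 19))*50) = 55577/((-128508*(-1/154588) + 250771*(-1/117064)) + (5²*√(-47))*50) = 55577/((32127/38647 - 250771/117064) + (25*(I*√47))*50) = 55577/(-5930631709/4524172408 + (25*I*√47)*50) = 55577/(-5930631709/4524172408 + 1250*I*√47)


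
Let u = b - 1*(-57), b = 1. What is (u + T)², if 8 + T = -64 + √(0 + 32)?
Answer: 228 - 112*√2 ≈ 69.608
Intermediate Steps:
u = 58 (u = 1 - 1*(-57) = 1 + 57 = 58)
T = -72 + 4*√2 (T = -8 + (-64 + √(0 + 32)) = -8 + (-64 + √32) = -8 + (-64 + 4*√2) = -72 + 4*√2 ≈ -66.343)
(u + T)² = (58 + (-72 + 4*√2))² = (-14 + 4*√2)²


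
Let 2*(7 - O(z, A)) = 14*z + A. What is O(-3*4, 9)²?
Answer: 29929/4 ≈ 7482.3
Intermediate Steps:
O(z, A) = 7 - 7*z - A/2 (O(z, A) = 7 - (14*z + A)/2 = 7 - (A + 14*z)/2 = 7 + (-7*z - A/2) = 7 - 7*z - A/2)
O(-3*4, 9)² = (7 - (-21)*4 - ½*9)² = (7 - 7*(-12) - 9/2)² = (7 + 84 - 9/2)² = (173/2)² = 29929/4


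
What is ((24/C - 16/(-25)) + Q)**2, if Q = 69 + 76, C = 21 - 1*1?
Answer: 13476241/625 ≈ 21562.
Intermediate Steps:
C = 20 (C = 21 - 1 = 20)
Q = 145
((24/C - 16/(-25)) + Q)**2 = ((24/20 - 16/(-25)) + 145)**2 = ((24*(1/20) - 16*(-1/25)) + 145)**2 = ((6/5 + 16/25) + 145)**2 = (46/25 + 145)**2 = (3671/25)**2 = 13476241/625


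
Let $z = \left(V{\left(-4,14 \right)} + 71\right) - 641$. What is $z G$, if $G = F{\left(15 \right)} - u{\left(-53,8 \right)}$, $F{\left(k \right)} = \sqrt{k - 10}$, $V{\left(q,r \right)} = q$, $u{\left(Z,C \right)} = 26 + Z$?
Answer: $-15498 - 574 \sqrt{5} \approx -16782.0$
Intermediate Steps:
$z = -574$ ($z = \left(-4 + 71\right) - 641 = 67 - 641 = -574$)
$F{\left(k \right)} = \sqrt{-10 + k}$
$G = 27 + \sqrt{5}$ ($G = \sqrt{-10 + 15} - \left(26 - 53\right) = \sqrt{5} - -27 = \sqrt{5} + 27 = 27 + \sqrt{5} \approx 29.236$)
$z G = - 574 \left(27 + \sqrt{5}\right) = -15498 - 574 \sqrt{5}$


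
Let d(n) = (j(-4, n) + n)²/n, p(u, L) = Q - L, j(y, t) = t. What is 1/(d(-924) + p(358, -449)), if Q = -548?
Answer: -1/3795 ≈ -0.00026350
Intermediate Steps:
p(u, L) = -548 - L
d(n) = 4*n (d(n) = (n + n)²/n = (2*n)²/n = (4*n²)/n = 4*n)
1/(d(-924) + p(358, -449)) = 1/(4*(-924) + (-548 - 1*(-449))) = 1/(-3696 + (-548 + 449)) = 1/(-3696 - 99) = 1/(-3795) = -1/3795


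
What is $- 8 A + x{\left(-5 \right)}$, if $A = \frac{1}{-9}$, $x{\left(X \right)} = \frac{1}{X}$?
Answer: $\frac{31}{45} \approx 0.68889$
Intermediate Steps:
$A = - \frac{1}{9} \approx -0.11111$
$- 8 A + x{\left(-5 \right)} = \left(-8\right) \left(- \frac{1}{9}\right) + \frac{1}{-5} = \frac{8}{9} - \frac{1}{5} = \frac{31}{45}$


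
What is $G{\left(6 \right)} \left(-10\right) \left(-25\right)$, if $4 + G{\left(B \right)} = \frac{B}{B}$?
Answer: $-750$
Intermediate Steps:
$G{\left(B \right)} = -3$ ($G{\left(B \right)} = -4 + \frac{B}{B} = -4 + 1 = -3$)
$G{\left(6 \right)} \left(-10\right) \left(-25\right) = \left(-3\right) \left(-10\right) \left(-25\right) = 30 \left(-25\right) = -750$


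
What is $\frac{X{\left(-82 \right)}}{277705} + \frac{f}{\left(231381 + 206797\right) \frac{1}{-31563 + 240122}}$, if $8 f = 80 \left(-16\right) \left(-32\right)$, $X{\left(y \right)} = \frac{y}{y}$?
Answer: $\frac{11405366583253}{4680162365} \approx 2437.0$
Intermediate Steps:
$X{\left(y \right)} = 1$
$f = 5120$ ($f = \frac{80 \left(-16\right) \left(-32\right)}{8} = \frac{\left(-1280\right) \left(-32\right)}{8} = \frac{1}{8} \cdot 40960 = 5120$)
$\frac{X{\left(-82 \right)}}{277705} + \frac{f}{\left(231381 + 206797\right) \frac{1}{-31563 + 240122}} = 1 \cdot \frac{1}{277705} + \frac{5120}{\left(231381 + 206797\right) \frac{1}{-31563 + 240122}} = 1 \cdot \frac{1}{277705} + \frac{5120}{438178 \cdot \frac{1}{208559}} = \frac{1}{277705} + \frac{5120}{438178 \cdot \frac{1}{208559}} = \frac{1}{277705} + \frac{5120}{\frac{33706}{16043}} = \frac{1}{277705} + 5120 \cdot \frac{16043}{33706} = \frac{1}{277705} + \frac{41070080}{16853} = \frac{11405366583253}{4680162365}$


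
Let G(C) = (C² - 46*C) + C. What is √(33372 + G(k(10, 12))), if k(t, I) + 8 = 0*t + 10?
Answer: √33286 ≈ 182.44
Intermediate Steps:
k(t, I) = 2 (k(t, I) = -8 + (0*t + 10) = -8 + (0 + 10) = -8 + 10 = 2)
G(C) = C² - 45*C
√(33372 + G(k(10, 12))) = √(33372 + 2*(-45 + 2)) = √(33372 + 2*(-43)) = √(33372 - 86) = √33286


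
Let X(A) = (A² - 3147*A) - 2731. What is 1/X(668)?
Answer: -1/1658703 ≈ -6.0288e-7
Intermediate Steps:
X(A) = -2731 + A² - 3147*A
1/X(668) = 1/(-2731 + 668² - 3147*668) = 1/(-2731 + 446224 - 2102196) = 1/(-1658703) = -1/1658703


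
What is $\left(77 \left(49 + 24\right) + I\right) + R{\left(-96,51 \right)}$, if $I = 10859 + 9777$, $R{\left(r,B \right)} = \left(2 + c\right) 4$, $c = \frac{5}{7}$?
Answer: $\frac{183875}{7} \approx 26268.0$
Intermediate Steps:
$c = \frac{5}{7}$ ($c = 5 \cdot \frac{1}{7} = \frac{5}{7} \approx 0.71429$)
$R{\left(r,B \right)} = \frac{76}{7}$ ($R{\left(r,B \right)} = \left(2 + \frac{5}{7}\right) 4 = \frac{19}{7} \cdot 4 = \frac{76}{7}$)
$I = 20636$
$\left(77 \left(49 + 24\right) + I\right) + R{\left(-96,51 \right)} = \left(77 \left(49 + 24\right) + 20636\right) + \frac{76}{7} = \left(77 \cdot 73 + 20636\right) + \frac{76}{7} = \left(5621 + 20636\right) + \frac{76}{7} = 26257 + \frac{76}{7} = \frac{183875}{7}$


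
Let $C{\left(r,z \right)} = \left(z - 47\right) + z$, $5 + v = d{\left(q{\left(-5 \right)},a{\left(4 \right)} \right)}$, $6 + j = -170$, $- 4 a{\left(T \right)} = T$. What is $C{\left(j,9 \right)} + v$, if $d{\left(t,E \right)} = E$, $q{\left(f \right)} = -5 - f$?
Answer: $-35$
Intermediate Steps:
$a{\left(T \right)} = - \frac{T}{4}$
$j = -176$ ($j = -6 - 170 = -176$)
$v = -6$ ($v = -5 - 1 = -6$)
$C{\left(r,z \right)} = -47 + 2 z$ ($C{\left(r,z \right)} = \left(-47 + z\right) + z = -47 + 2 z$)
$C{\left(j,9 \right)} + v = \left(-47 + 2 \cdot 9\right) - 6 = \left(-47 + 18\right) - 6 = -29 - 6 = -35$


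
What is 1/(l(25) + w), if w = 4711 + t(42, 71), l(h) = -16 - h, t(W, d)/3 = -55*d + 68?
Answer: -1/6841 ≈ -0.00014618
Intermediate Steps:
t(W, d) = 204 - 165*d (t(W, d) = 3*(-55*d + 68) = 3*(68 - 55*d) = 204 - 165*d)
w = -6800 (w = 4711 + (204 - 165*71) = 4711 + (204 - 11715) = 4711 - 11511 = -6800)
1/(l(25) + w) = 1/((-16 - 1*25) - 6800) = 1/((-16 - 25) - 6800) = 1/(-41 - 6800) = 1/(-6841) = -1/6841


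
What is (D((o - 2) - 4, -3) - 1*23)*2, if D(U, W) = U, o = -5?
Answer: -68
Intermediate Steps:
(D((o - 2) - 4, -3) - 1*23)*2 = (((-5 - 2) - 4) - 1*23)*2 = ((-7 - 4) - 23)*2 = (-11 - 23)*2 = -34*2 = -68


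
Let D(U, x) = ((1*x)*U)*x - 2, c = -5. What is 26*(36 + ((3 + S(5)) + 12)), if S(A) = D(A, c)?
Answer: 4524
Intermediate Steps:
D(U, x) = -2 + U*x**2 (D(U, x) = (x*U)*x - 2 = (U*x)*x - 2 = U*x**2 - 2 = -2 + U*x**2)
S(A) = -2 + 25*A (S(A) = -2 + A*(-5)**2 = -2 + A*25 = -2 + 25*A)
26*(36 + ((3 + S(5)) + 12)) = 26*(36 + ((3 + (-2 + 25*5)) + 12)) = 26*(36 + ((3 + (-2 + 125)) + 12)) = 26*(36 + ((3 + 123) + 12)) = 26*(36 + (126 + 12)) = 26*(36 + 138) = 26*174 = 4524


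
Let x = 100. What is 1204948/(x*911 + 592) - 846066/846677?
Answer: 18127389887/1492952067 ≈ 12.142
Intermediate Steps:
1204948/(x*911 + 592) - 846066/846677 = 1204948/(100*911 + 592) - 846066/846677 = 1204948/(91100 + 592) - 846066*1/846677 = 1204948/91692 - 65082/65129 = 1204948*(1/91692) - 65082/65129 = 301237/22923 - 65082/65129 = 18127389887/1492952067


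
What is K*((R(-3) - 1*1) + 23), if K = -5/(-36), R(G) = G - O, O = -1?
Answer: 25/9 ≈ 2.7778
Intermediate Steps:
R(G) = 1 + G (R(G) = G - 1*(-1) = G + 1 = 1 + G)
K = 5/36 (K = -5*(-1)/36 = -1*(-5/36) = 5/36 ≈ 0.13889)
K*((R(-3) - 1*1) + 23) = 5*(((1 - 3) - 1*1) + 23)/36 = 5*((-2 - 1) + 23)/36 = 5*(-3 + 23)/36 = (5/36)*20 = 25/9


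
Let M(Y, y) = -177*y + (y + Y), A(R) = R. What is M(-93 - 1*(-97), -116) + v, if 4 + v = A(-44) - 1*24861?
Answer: -4489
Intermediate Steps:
v = -24909 (v = -4 + (-44 - 1*24861) = -4 + (-44 - 24861) = -4 - 24905 = -24909)
M(Y, y) = Y - 176*y (M(Y, y) = -177*y + (Y + y) = Y - 176*y)
M(-93 - 1*(-97), -116) + v = ((-93 - 1*(-97)) - 176*(-116)) - 24909 = ((-93 + 97) + 20416) - 24909 = (4 + 20416) - 24909 = 20420 - 24909 = -4489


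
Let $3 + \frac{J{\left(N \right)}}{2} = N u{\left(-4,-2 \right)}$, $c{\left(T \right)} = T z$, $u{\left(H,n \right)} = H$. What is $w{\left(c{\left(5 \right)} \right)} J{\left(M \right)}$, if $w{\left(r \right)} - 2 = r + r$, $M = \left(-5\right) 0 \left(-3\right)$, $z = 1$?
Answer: $-72$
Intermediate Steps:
$M = 0$ ($M = 0 \left(-3\right) = 0$)
$c{\left(T \right)} = T$ ($c{\left(T \right)} = T 1 = T$)
$w{\left(r \right)} = 2 + 2 r$ ($w{\left(r \right)} = 2 + \left(r + r\right) = 2 + 2 r$)
$J{\left(N \right)} = -6 - 8 N$ ($J{\left(N \right)} = -6 + 2 N \left(-4\right) = -6 + 2 \left(- 4 N\right) = -6 - 8 N$)
$w{\left(c{\left(5 \right)} \right)} J{\left(M \right)} = \left(2 + 2 \cdot 5\right) \left(-6 - 0\right) = \left(2 + 10\right) \left(-6 + 0\right) = 12 \left(-6\right) = -72$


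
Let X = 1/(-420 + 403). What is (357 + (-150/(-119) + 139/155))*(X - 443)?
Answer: -7128129856/44795 ≈ -1.5913e+5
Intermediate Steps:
X = -1/17 (X = 1/(-17) = -1/17 ≈ -0.058824)
(357 + (-150/(-119) + 139/155))*(X - 443) = (357 + (-150/(-119) + 139/155))*(-1/17 - 443) = (357 + (-150*(-1/119) + 139*(1/155)))*(-7532/17) = (357 + (150/119 + 139/155))*(-7532/17) = (357 + 39791/18445)*(-7532/17) = (6624656/18445)*(-7532/17) = -7128129856/44795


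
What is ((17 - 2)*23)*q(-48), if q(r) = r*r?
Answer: 794880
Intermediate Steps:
q(r) = r**2
((17 - 2)*23)*q(-48) = ((17 - 2)*23)*(-48)**2 = (15*23)*2304 = 345*2304 = 794880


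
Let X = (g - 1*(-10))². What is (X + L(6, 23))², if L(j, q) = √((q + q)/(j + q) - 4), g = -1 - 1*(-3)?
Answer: (4176 + I*√2030)²/841 ≈ 20734.0 + 447.45*I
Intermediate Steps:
g = 2 (g = -1 + 3 = 2)
L(j, q) = √(-4 + 2*q/(j + q)) (L(j, q) = √((2*q)/(j + q) - 4) = √(2*q/(j + q) - 4) = √(-4 + 2*q/(j + q)))
X = 144 (X = (2 - 1*(-10))² = (2 + 10)² = 12² = 144)
(X + L(6, 23))² = (144 + √2*√((-1*23 - 2*6)/(6 + 23)))² = (144 + √2*√((-23 - 12)/29))² = (144 + √2*√((1/29)*(-35)))² = (144 + √2*√(-35/29))² = (144 + √2*(I*√1015/29))² = (144 + I*√2030/29)²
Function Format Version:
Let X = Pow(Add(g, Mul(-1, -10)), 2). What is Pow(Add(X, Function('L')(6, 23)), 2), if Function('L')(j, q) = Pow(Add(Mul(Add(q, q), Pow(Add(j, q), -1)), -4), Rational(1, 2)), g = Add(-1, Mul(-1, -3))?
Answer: Mul(Rational(1, 841), Pow(Add(4176, Mul(I, Pow(2030, Rational(1, 2)))), 2)) ≈ Add(20734., Mul(447.45, I))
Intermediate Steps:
g = 2 (g = Add(-1, 3) = 2)
Function('L')(j, q) = Pow(Add(-4, Mul(2, q, Pow(Add(j, q), -1))), Rational(1, 2)) (Function('L')(j, q) = Pow(Add(Mul(Mul(2, q), Pow(Add(j, q), -1)), -4), Rational(1, 2)) = Pow(Add(Mul(2, q, Pow(Add(j, q), -1)), -4), Rational(1, 2)) = Pow(Add(-4, Mul(2, q, Pow(Add(j, q), -1))), Rational(1, 2)))
X = 144 (X = Pow(Add(2, Mul(-1, -10)), 2) = Pow(Add(2, 10), 2) = Pow(12, 2) = 144)
Pow(Add(X, Function('L')(6, 23)), 2) = Pow(Add(144, Mul(Pow(2, Rational(1, 2)), Pow(Mul(Pow(Add(6, 23), -1), Add(Mul(-1, 23), Mul(-2, 6))), Rational(1, 2)))), 2) = Pow(Add(144, Mul(Pow(2, Rational(1, 2)), Pow(Mul(Pow(29, -1), Add(-23, -12)), Rational(1, 2)))), 2) = Pow(Add(144, Mul(Pow(2, Rational(1, 2)), Pow(Mul(Rational(1, 29), -35), Rational(1, 2)))), 2) = Pow(Add(144, Mul(Pow(2, Rational(1, 2)), Pow(Rational(-35, 29), Rational(1, 2)))), 2) = Pow(Add(144, Mul(Pow(2, Rational(1, 2)), Mul(Rational(1, 29), I, Pow(1015, Rational(1, 2))))), 2) = Pow(Add(144, Mul(Rational(1, 29), I, Pow(2030, Rational(1, 2)))), 2)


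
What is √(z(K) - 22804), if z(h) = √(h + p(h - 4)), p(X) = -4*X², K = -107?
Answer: √(-22804 + I*√49391) ≈ 0.7358 + 151.01*I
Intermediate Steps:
z(h) = √(h - 4*(-4 + h)²) (z(h) = √(h - 4*(h - 4)²) = √(h - 4*(-4 + h)²))
√(z(K) - 22804) = √(√(-107 - 4*(-4 - 107)²) - 22804) = √(√(-107 - 4*(-111)²) - 22804) = √(√(-107 - 4*12321) - 22804) = √(√(-107 - 49284) - 22804) = √(√(-49391) - 22804) = √(I*√49391 - 22804) = √(-22804 + I*√49391)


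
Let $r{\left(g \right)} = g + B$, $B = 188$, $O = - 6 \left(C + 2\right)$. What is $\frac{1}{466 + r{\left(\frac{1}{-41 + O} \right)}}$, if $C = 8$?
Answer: $\frac{101}{66053} \approx 0.0015291$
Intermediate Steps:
$O = -60$ ($O = - 6 \left(8 + 2\right) = \left(-6\right) 10 = -60$)
$r{\left(g \right)} = 188 + g$ ($r{\left(g \right)} = g + 188 = 188 + g$)
$\frac{1}{466 + r{\left(\frac{1}{-41 + O} \right)}} = \frac{1}{466 + \left(188 + \frac{1}{-41 - 60}\right)} = \frac{1}{466 + \left(188 + \frac{1}{-101}\right)} = \frac{1}{466 + \left(188 - \frac{1}{101}\right)} = \frac{1}{466 + \frac{18987}{101}} = \frac{1}{\frac{66053}{101}} = \frac{101}{66053}$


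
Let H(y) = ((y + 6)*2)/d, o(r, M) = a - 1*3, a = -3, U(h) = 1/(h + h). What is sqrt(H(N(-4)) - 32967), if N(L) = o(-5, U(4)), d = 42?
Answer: 9*I*sqrt(407) ≈ 181.57*I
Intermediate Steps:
U(h) = 1/(2*h)
o(r, M) = -6 (o(r, M) = -3 - 1*3 = -3 - 3 = -6)
N(L) = -6
H(y) = 2/7 + y/21 (H(y) = ((y + 6)*2)/42 = ((6 + y)*2)*(1/42) = (12 + 2*y)*(1/42) = 2/7 + y/21)
sqrt(H(N(-4)) - 32967) = sqrt((2/7 + (1/21)*(-6)) - 32967) = sqrt((2/7 - 2/7) - 32967) = sqrt(0 - 32967) = sqrt(-32967) = 9*I*sqrt(407)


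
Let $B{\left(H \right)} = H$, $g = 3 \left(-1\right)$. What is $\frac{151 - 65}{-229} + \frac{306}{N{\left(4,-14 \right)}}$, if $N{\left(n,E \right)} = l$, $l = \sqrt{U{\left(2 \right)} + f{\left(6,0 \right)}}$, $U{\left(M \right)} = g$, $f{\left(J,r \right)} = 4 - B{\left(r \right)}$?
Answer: $\frac{69988}{229} \approx 305.62$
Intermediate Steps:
$g = -3$
$f{\left(J,r \right)} = 4 - r$
$U{\left(M \right)} = -3$
$l = 1$ ($l = \sqrt{-3 + \left(4 - 0\right)} = \sqrt{-3 + \left(4 + 0\right)} = \sqrt{-3 + 4} = \sqrt{1} = 1$)
$N{\left(n,E \right)} = 1$
$\frac{151 - 65}{-229} + \frac{306}{N{\left(4,-14 \right)}} = \frac{151 - 65}{-229} + \frac{306}{1} = 86 \left(- \frac{1}{229}\right) + 306 \cdot 1 = - \frac{86}{229} + 306 = \frac{69988}{229}$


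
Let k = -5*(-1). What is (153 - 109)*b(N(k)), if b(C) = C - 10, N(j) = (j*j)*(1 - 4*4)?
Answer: -16940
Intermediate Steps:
k = 5
N(j) = -15*j² (N(j) = j²*(1 - 16) = j²*(-15) = -15*j²)
b(C) = -10 + C
(153 - 109)*b(N(k)) = (153 - 109)*(-10 - 15*5²) = 44*(-10 - 15*25) = 44*(-10 - 375) = 44*(-385) = -16940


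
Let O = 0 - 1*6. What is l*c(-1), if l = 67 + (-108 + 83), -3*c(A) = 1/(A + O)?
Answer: 2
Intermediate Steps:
O = -6 (O = 0 - 6 = -6)
c(A) = -1/(3*(-6 + A)) (c(A) = -1/(3*(A - 6)) = -1/(3*(-6 + A)))
l = 42 (l = 67 - 25 = 42)
l*c(-1) = 42*(-1/(-18 + 3*(-1))) = 42*(-1/(-18 - 3)) = 42*(-1/(-21)) = 42*(-1*(-1/21)) = 42*(1/21) = 2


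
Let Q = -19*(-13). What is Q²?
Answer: 61009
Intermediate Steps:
Q = 247
Q² = 247² = 61009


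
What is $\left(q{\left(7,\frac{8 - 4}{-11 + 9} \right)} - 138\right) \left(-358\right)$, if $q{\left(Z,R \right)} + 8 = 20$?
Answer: $45108$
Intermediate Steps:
$q{\left(Z,R \right)} = 12$ ($q{\left(Z,R \right)} = -8 + 20 = 12$)
$\left(q{\left(7,\frac{8 - 4}{-11 + 9} \right)} - 138\right) \left(-358\right) = \left(12 - 138\right) \left(-358\right) = \left(-126\right) \left(-358\right) = 45108$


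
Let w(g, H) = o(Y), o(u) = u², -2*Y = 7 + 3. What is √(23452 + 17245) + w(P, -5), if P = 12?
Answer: 25 + √40697 ≈ 226.73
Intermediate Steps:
Y = -5 (Y = -(7 + 3)/2 = -½*10 = -5)
w(g, H) = 25 (w(g, H) = (-5)² = 25)
√(23452 + 17245) + w(P, -5) = √(23452 + 17245) + 25 = √40697 + 25 = 25 + √40697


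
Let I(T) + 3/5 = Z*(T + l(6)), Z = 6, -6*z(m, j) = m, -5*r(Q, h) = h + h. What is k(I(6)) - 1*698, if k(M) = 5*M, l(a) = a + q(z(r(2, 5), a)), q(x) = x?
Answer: -331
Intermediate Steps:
r(Q, h) = -2*h/5 (r(Q, h) = -(h + h)/5 = -2*h/5)
z(m, j) = -m/6
l(a) = ⅓ + a (l(a) = a - (-1)*5/15 = a - ⅙*(-2) = a + ⅓ = ⅓ + a)
I(T) = 187/5 + 6*T (I(T) = -⅗ + 6*(T + (⅓ + 6)) = -⅗ + 6*(T + 19/3) = -⅗ + 6*(19/3 + T) = -⅗ + (38 + 6*T) = 187/5 + 6*T)
k(I(6)) - 1*698 = 5*(187/5 + 6*6) - 1*698 = 5*(187/5 + 36) - 698 = 5*(367/5) - 698 = 367 - 698 = -331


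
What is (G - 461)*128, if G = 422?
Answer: -4992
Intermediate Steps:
(G - 461)*128 = (422 - 461)*128 = -39*128 = -4992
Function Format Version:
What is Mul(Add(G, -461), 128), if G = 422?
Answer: -4992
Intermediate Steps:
Mul(Add(G, -461), 128) = Mul(Add(422, -461), 128) = Mul(-39, 128) = -4992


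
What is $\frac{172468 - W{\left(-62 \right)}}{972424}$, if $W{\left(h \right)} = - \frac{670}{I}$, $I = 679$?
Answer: $\frac{58553221}{330137948} \approx 0.17736$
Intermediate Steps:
$W{\left(h \right)} = - \frac{670}{679}$
$\frac{172468 - W{\left(-62 \right)}}{972424} = \frac{172468 - - \frac{670}{679}}{972424} = \left(172468 + \frac{670}{679}\right) \frac{1}{972424} = \frac{117106442}{679} \cdot \frac{1}{972424} = \frac{58553221}{330137948}$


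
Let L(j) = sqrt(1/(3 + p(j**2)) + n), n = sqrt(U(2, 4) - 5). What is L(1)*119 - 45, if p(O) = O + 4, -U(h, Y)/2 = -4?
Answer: -45 + 119*sqrt(2 + 16*sqrt(3))/4 ≈ 117.17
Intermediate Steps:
U(h, Y) = 8 (U(h, Y) = -2*(-4) = 8)
n = sqrt(3) (n = sqrt(8 - 5) = sqrt(3) ≈ 1.7320)
p(O) = 4 + O
L(j) = sqrt(sqrt(3) + 1/(7 + j**2)) (L(j) = sqrt(1/(3 + (4 + j**2)) + sqrt(3)) = sqrt(1/(7 + j**2) + sqrt(3)) = sqrt(sqrt(3) + 1/(7 + j**2)))
L(1)*119 - 45 = sqrt((1 + sqrt(3)*(7 + 1**2))/(7 + 1**2))*119 - 45 = sqrt((1 + sqrt(3)*(7 + 1))/(7 + 1))*119 - 45 = sqrt((1 + sqrt(3)*8)/8)*119 - 45 = sqrt((1 + 8*sqrt(3))/8)*119 - 45 = sqrt(1/8 + sqrt(3))*119 - 45 = 119*sqrt(1/8 + sqrt(3)) - 45 = -45 + 119*sqrt(1/8 + sqrt(3))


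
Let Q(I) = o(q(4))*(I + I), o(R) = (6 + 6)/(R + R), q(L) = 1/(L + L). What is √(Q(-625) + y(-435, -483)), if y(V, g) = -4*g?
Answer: 6*I*√1613 ≈ 240.97*I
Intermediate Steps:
q(L) = 1/(2*L)
o(R) = 6/R (o(R) = 12/((2*R)) = 12*(1/(2*R)) = 6/R)
Q(I) = 96*I (Q(I) = (6/(((½)/4)))*(I + I) = (6/(((½)*(¼))))*(2*I) = (6/(⅛))*(2*I) = (6*8)*(2*I) = 48*(2*I) = 96*I)
√(Q(-625) + y(-435, -483)) = √(96*(-625) - 4*(-483)) = √(-60000 + 1932) = √(-58068) = 6*I*√1613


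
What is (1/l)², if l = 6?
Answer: 1/36 ≈ 0.027778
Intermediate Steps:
(1/l)² = (1/6)² = (⅙)² = 1/36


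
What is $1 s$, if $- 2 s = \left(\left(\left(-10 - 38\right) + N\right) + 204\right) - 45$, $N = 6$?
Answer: $- \frac{117}{2} \approx -58.5$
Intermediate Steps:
$s = - \frac{117}{2}$ ($s = - \frac{\left(\left(\left(-10 - 38\right) + 6\right) + 204\right) - 45}{2} = - \frac{\left(\left(-48 + 6\right) + 204\right) - 45}{2} = - \frac{\left(-42 + 204\right) - 45}{2} = - \frac{162 - 45}{2} = \left(- \frac{1}{2}\right) 117 = - \frac{117}{2} \approx -58.5$)
$1 s = 1 \left(- \frac{117}{2}\right) = - \frac{117}{2}$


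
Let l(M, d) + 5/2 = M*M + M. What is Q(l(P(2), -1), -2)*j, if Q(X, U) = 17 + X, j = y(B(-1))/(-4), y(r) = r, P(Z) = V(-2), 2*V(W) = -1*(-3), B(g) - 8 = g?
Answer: -511/16 ≈ -31.938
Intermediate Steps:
B(g) = 8 + g
V(W) = 3/2 (V(W) = (-1*(-3))/2 = (½)*3 = 3/2)
P(Z) = 3/2
l(M, d) = -5/2 + M + M² (l(M, d) = -5/2 + (M*M + M) = -5/2 + (M² + M) = -5/2 + (M + M²) = -5/2 + M + M²)
j = -7/4 (j = (8 - 1)/(-4) = 7*(-¼) = -7/4 ≈ -1.7500)
Q(l(P(2), -1), -2)*j = (17 + (-5/2 + 3/2 + (3/2)²))*(-7/4) = (17 + (-5/2 + 3/2 + 9/4))*(-7/4) = (17 + 5/4)*(-7/4) = (73/4)*(-7/4) = -511/16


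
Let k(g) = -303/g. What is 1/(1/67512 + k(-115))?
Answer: 7763880/20456251 ≈ 0.37954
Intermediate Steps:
1/(1/67512 + k(-115)) = 1/(1/67512 - 303/(-115)) = 1/(1/67512 - 303*(-1/115)) = 1/(1/67512 + 303/115) = 1/(20456251/7763880) = 7763880/20456251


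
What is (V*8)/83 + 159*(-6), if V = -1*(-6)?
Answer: -79134/83 ≈ -953.42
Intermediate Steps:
V = 6
(V*8)/83 + 159*(-6) = (6*8)/83 + 159*(-6) = 48*(1/83) - 954 = 48/83 - 954 = -79134/83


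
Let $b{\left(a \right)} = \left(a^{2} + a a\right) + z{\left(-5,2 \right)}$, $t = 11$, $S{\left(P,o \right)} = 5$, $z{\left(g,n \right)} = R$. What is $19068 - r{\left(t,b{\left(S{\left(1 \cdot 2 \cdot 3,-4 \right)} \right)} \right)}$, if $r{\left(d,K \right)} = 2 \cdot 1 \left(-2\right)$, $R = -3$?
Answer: $19072$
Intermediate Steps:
$z{\left(g,n \right)} = -3$
$b{\left(a \right)} = -3 + 2 a^{2}$ ($b{\left(a \right)} = \left(a^{2} + a a\right) - 3 = \left(a^{2} + a^{2}\right) - 3 = 2 a^{2} - 3 = -3 + 2 a^{2}$)
$r{\left(d,K \right)} = -4$ ($r{\left(d,K \right)} = 2 \left(-2\right) = -4$)
$19068 - r{\left(t,b{\left(S{\left(1 \cdot 2 \cdot 3,-4 \right)} \right)} \right)} = 19068 - -4 = 19068 + 4 = 19072$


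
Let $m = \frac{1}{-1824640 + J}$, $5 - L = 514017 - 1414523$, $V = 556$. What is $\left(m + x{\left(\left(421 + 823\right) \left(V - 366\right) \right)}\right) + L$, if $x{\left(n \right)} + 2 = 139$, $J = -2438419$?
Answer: $\frac{3839515562231}{4263059} \approx 9.0065 \cdot 10^{5}$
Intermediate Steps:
$x{\left(n \right)} = 137$ ($x{\left(n \right)} = -2 + 139 = 137$)
$L = 900511$ ($L = 5 - \left(514017 - 1414523\right) = 5 - -900506 = 5 + 900506 = 900511$)
$m = - \frac{1}{4263059}$ ($m = \frac{1}{-1824640 - 2438419} = \frac{1}{-4263059} = - \frac{1}{4263059} \approx -2.3457 \cdot 10^{-7}$)
$\left(m + x{\left(\left(421 + 823\right) \left(V - 366\right) \right)}\right) + L = \left(- \frac{1}{4263059} + 137\right) + 900511 = \frac{584039082}{4263059} + 900511 = \frac{3839515562231}{4263059}$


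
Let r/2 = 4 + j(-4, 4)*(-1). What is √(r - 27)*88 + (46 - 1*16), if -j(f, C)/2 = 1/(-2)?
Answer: 30 + 88*I*√21 ≈ 30.0 + 403.27*I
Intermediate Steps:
j(f, C) = 1 (j(f, C) = -2/(-2) = -2*(-½) = 1)
r = 6 (r = 2*(4 + 1*(-1)) = 2*(4 - 1) = 2*3 = 6)
√(r - 27)*88 + (46 - 1*16) = √(6 - 27)*88 + (46 - 1*16) = √(-21)*88 + (46 - 16) = (I*√21)*88 + 30 = 88*I*√21 + 30 = 30 + 88*I*√21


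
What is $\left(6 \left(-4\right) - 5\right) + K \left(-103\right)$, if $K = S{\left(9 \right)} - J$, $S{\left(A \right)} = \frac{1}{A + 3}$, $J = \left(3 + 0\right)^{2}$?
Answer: $\frac{10673}{12} \approx 889.42$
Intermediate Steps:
$J = 9$ ($J = 3^{2} = 9$)
$S{\left(A \right)} = \frac{1}{3 + A}$
$K = - \frac{107}{12}$ ($K = \frac{1}{3 + 9} - 9 = \frac{1}{12} - 9 = - \frac{107}{12} \approx -8.9167$)
$\left(6 \left(-4\right) - 5\right) + K \left(-103\right) = \left(6 \left(-4\right) - 5\right) - - \frac{11021}{12} = \left(-24 - 5\right) + \frac{11021}{12} = -29 + \frac{11021}{12} = \frac{10673}{12}$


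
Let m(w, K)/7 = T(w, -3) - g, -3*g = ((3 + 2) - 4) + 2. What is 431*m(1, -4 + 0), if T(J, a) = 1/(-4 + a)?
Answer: 2586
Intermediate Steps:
g = -1 (g = -(((3 + 2) - 4) + 2)/3 = -((5 - 4) + 2)/3 = -(1 + 2)/3 = -⅓*3 = -1)
m(w, K) = 6 (m(w, K) = 7*(1/(-4 - 3) - 1*(-1)) = 7*(1/(-7) + 1) = 7*(-⅐ + 1) = 7*(6/7) = 6)
431*m(1, -4 + 0) = 431*6 = 2586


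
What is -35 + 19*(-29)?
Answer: -586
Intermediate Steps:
-35 + 19*(-29) = -35 - 551 = -586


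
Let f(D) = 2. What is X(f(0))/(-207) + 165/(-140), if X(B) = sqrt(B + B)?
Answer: -6887/5796 ≈ -1.1882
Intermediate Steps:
X(B) = sqrt(2)*sqrt(B) (X(B) = sqrt(2*B) = sqrt(2)*sqrt(B))
X(f(0))/(-207) + 165/(-140) = (sqrt(2)*sqrt(2))/(-207) + 165/(-140) = 2*(-1/207) + 165*(-1/140) = -2/207 - 33/28 = -6887/5796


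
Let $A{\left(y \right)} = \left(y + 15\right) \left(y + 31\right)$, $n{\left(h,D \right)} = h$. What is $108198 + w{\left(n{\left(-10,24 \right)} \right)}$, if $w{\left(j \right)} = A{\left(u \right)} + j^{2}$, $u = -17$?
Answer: $108270$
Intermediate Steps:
$A{\left(y \right)} = \left(15 + y\right) \left(31 + y\right)$
$w{\left(j \right)} = -28 + j^{2}$ ($w{\left(j \right)} = \left(465 + \left(-17\right)^{2} + 46 \left(-17\right)\right) + j^{2} = \left(465 + 289 - 782\right) + j^{2} = -28 + j^{2}$)
$108198 + w{\left(n{\left(-10,24 \right)} \right)} = 108198 - \left(28 - \left(-10\right)^{2}\right) = 108198 + \left(-28 + 100\right) = 108198 + 72 = 108270$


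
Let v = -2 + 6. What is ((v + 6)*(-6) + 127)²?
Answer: 4489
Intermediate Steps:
v = 4
((v + 6)*(-6) + 127)² = ((4 + 6)*(-6) + 127)² = (10*(-6) + 127)² = (-60 + 127)² = 67² = 4489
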